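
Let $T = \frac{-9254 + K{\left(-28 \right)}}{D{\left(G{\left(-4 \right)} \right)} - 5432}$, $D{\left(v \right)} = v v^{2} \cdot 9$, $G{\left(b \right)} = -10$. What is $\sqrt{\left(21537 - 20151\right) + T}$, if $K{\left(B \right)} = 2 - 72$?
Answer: $\frac{3 \sqrt{501413682}}{1804} \approx 37.238$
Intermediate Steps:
$K{\left(B \right)} = -70$ ($K{\left(B \right)} = 2 - 72 = -70$)
$D{\left(v \right)} = 9 v^{3}$ ($D{\left(v \right)} = v^{3} \cdot 9 = 9 v^{3}$)
$T = \frac{2331}{3608}$ ($T = \frac{-9254 - 70}{9 \left(-10\right)^{3} - 5432} = - \frac{9324}{9 \left(-1000\right) - 5432} = - \frac{9324}{-9000 - 5432} = - \frac{9324}{-14432} = \left(-9324\right) \left(- \frac{1}{14432}\right) = \frac{2331}{3608} \approx 0.64606$)
$\sqrt{\left(21537 - 20151\right) + T} = \sqrt{\left(21537 - 20151\right) + \frac{2331}{3608}} = \sqrt{1386 + \frac{2331}{3608}} = \sqrt{\frac{5003019}{3608}} = \frac{3 \sqrt{501413682}}{1804}$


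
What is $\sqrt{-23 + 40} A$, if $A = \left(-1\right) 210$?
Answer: $- 210 \sqrt{17} \approx -865.85$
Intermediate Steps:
$A = -210$
$\sqrt{-23 + 40} A = \sqrt{-23 + 40} \left(-210\right) = \sqrt{17} \left(-210\right) = - 210 \sqrt{17}$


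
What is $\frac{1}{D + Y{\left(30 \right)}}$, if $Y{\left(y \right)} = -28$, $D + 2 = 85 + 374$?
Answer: $\frac{1}{429} \approx 0.002331$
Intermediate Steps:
$D = 457$ ($D = -2 + \left(85 + 374\right) = -2 + 459 = 457$)
$\frac{1}{D + Y{\left(30 \right)}} = \frac{1}{457 - 28} = \frac{1}{429}$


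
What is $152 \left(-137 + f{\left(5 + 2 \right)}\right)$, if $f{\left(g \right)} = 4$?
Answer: $-20216$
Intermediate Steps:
$152 \left(-137 + f{\left(5 + 2 \right)}\right) = 152 \left(-137 + 4\right) = 152 \left(-133\right) = -20216$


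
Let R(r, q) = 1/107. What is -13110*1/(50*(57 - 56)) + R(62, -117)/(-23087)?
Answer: -3238575104/12351545 ≈ -262.20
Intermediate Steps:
R(r, q) = 1/107
-13110*1/(50*(57 - 56)) + R(62, -117)/(-23087) = -13110*1/(50*(57 - 56)) + (1/107)/(-23087) = -13110/(50*1) + (1/107)*(-1/23087) = -13110/50 - 1/2470309 = -13110*1/50 - 1/2470309 = -1311/5 - 1/2470309 = -3238575104/12351545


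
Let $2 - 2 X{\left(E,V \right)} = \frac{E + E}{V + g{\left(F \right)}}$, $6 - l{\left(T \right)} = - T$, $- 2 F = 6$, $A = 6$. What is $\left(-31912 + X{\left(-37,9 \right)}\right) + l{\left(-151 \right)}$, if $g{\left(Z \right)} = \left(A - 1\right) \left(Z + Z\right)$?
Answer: $- \frac{673213}{21} \approx -32058.0$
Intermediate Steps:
$F = -3$ ($F = \left(- \frac{1}{2}\right) 6 = -3$)
$g{\left(Z \right)} = 10 Z$ ($g{\left(Z \right)} = \left(6 - 1\right) \left(Z + Z\right) = 5 \cdot 2 Z = 10 Z$)
$l{\left(T \right)} = 6 + T$ ($l{\left(T \right)} = 6 - - T = 6 + T$)
$X{\left(E,V \right)} = 1 - \frac{E}{-30 + V}$ ($X{\left(E,V \right)} = 1 - \frac{\left(E + E\right) \frac{1}{V + 10 \left(-3\right)}}{2} = 1 - \frac{2 E \frac{1}{V - 30}}{2} = 1 - \frac{2 E \frac{1}{-30 + V}}{2} = 1 - \frac{E}{-30 + V}$)
$\left(-31912 + X{\left(-37,9 \right)}\right) + l{\left(-151 \right)} = \left(-31912 + \frac{-30 + 9 - -37}{-30 + 9}\right) + \left(6 - 151\right) = \left(-31912 + \frac{-30 + 9 + 37}{-21}\right) - 145 = \left(-31912 - \frac{16}{21}\right) - 145 = - \frac{670168}{21} - 145 = - \frac{673213}{21}$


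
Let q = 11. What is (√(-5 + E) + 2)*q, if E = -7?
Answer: 22 + 22*I*√3 ≈ 22.0 + 38.105*I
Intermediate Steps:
(√(-5 + E) + 2)*q = (√(-5 - 7) + 2)*11 = (√(-12) + 2)*11 = (2*I*√3 + 2)*11 = (2 + 2*I*√3)*11 = 22 + 22*I*√3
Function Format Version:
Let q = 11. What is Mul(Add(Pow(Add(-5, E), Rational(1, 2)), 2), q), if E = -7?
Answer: Add(22, Mul(22, I, Pow(3, Rational(1, 2)))) ≈ Add(22.000, Mul(38.105, I))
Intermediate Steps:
Mul(Add(Pow(Add(-5, E), Rational(1, 2)), 2), q) = Mul(Add(Pow(Add(-5, -7), Rational(1, 2)), 2), 11) = Mul(Add(Pow(-12, Rational(1, 2)), 2), 11) = Mul(Add(Mul(2, I, Pow(3, Rational(1, 2))), 2), 11) = Mul(Add(2, Mul(2, I, Pow(3, Rational(1, 2)))), 11) = Add(22, Mul(22, I, Pow(3, Rational(1, 2))))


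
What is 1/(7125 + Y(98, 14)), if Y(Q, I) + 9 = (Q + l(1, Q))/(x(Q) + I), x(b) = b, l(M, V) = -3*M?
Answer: 112/797087 ≈ 0.00014051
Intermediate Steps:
Y(Q, I) = -9 + (-3 + Q)/(I + Q) (Y(Q, I) = -9 + (Q - 3*1)/(Q + I) = -9 + (Q - 3)/(I + Q) = -9 + (-3 + Q)/(I + Q))
1/(7125 + Y(98, 14)) = 1/(7125 + (-3 - 9*14 - 8*98)/(14 + 98)) = 1/(7125 + (-3 - 126 - 784)/112) = 1/(7125 + (1/112)*(-913)) = 1/(7125 - 913/112) = 1/(797087/112) = 112/797087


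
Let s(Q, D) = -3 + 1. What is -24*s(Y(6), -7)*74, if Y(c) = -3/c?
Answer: 3552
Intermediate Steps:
s(Q, D) = -2
-24*s(Y(6), -7)*74 = -24*(-2)*74 = 48*74 = 3552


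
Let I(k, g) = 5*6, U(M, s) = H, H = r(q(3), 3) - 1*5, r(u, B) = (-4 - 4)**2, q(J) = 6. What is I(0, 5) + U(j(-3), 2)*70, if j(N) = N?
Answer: 4160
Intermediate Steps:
r(u, B) = 64 (r(u, B) = (-8)**2 = 64)
H = 59 (H = 64 - 1*5 = 64 - 5 = 59)
U(M, s) = 59
I(k, g) = 30
I(0, 5) + U(j(-3), 2)*70 = 30 + 59*70 = 30 + 4130 = 4160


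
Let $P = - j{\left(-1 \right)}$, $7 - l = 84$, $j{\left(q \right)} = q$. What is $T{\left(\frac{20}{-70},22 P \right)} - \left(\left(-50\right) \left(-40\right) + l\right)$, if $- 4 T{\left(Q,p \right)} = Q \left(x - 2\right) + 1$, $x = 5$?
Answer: $- \frac{53845}{28} \approx -1923.0$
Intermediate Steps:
$l = -77$ ($l = 7 - 84 = -77$)
$P = 1$ ($P = \left(-1\right) \left(-1\right) = 1$)
$T{\left(Q,p \right)} = - \frac{1}{4} - \frac{3 Q}{4}$ ($T{\left(Q,p \right)} = - \frac{Q \left(5 - 2\right) + 1}{4} = - \frac{Q 3 + 1}{4} = - \frac{3 Q + 1}{4} = - \frac{1 + 3 Q}{4} = - \frac{1}{4} - \frac{3 Q}{4}$)
$T{\left(\frac{20}{-70},22 P \right)} - \left(\left(-50\right) \left(-40\right) + l\right) = \left(- \frac{1}{4} - \frac{3 \frac{20}{-70}}{4}\right) - \left(\left(-50\right) \left(-40\right) - 77\right) = \left(- \frac{1}{4} - \frac{3 \cdot 20 \left(- \frac{1}{70}\right)}{4}\right) - \left(2000 - 77\right) = \left(- \frac{1}{4} - - \frac{3}{14}\right) - 1923 = \left(- \frac{1}{4} + \frac{3}{14}\right) - 1923 = - \frac{1}{28} - 1923 = - \frac{53845}{28}$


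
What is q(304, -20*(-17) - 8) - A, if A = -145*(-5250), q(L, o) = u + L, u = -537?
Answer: -761483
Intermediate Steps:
q(L, o) = -537 + L
A = 761250
q(304, -20*(-17) - 8) - A = (-537 + 304) - 1*761250 = -233 - 761250 = -761483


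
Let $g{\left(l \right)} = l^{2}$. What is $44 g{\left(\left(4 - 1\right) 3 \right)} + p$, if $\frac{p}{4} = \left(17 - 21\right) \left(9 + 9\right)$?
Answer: $3276$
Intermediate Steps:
$p = -288$ ($p = 4 \left(17 - 21\right) \left(9 + 9\right) = 4 \left(\left(-4\right) 18\right) = 4 \left(-72\right) = -288$)
$44 g{\left(\left(4 - 1\right) 3 \right)} + p = 44 \left(\left(4 - 1\right) 3\right)^{2} - 288 = 44 \left(3 \cdot 3\right)^{2} - 288 = 44 \cdot 9^{2} - 288 = 44 \cdot 81 - 288 = 3564 - 288 = 3276$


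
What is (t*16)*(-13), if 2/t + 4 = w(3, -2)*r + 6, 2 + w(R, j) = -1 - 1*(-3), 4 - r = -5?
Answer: -208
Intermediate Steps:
r = 9 (r = 4 - 1*(-5) = 4 + 5 = 9)
w(R, j) = 0 (w(R, j) = -2 + (-1 - 1*(-3)) = -2 + (-1 + 3) = -2 + 2 = 0)
t = 1 (t = 2/(-4 + (0*9 + 6)) = 2/(-4 + (0 + 6)) = 2/(-4 + 6) = 2/2 = 2*(½) = 1)
(t*16)*(-13) = (1*16)*(-13) = 16*(-13) = -208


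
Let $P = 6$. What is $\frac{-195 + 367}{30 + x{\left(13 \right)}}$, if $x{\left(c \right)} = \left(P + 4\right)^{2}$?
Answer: $\frac{86}{65} \approx 1.3231$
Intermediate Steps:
$x{\left(c \right)} = 100$ ($x{\left(c \right)} = \left(6 + 4\right)^{2} = 10^{2} = 100$)
$\frac{-195 + 367}{30 + x{\left(13 \right)}} = \frac{-195 + 367}{30 + 100} = \frac{172}{130} = 172 \cdot \frac{1}{130} = \frac{86}{65}$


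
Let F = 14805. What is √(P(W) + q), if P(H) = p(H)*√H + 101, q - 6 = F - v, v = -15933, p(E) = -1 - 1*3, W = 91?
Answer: √(30845 - 4*√91) ≈ 175.52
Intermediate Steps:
p(E) = -4 (p(E) = -1 - 3 = -4)
q = 30744 (q = 6 + (14805 - 1*(-15933)) = 6 + (14805 + 15933) = 6 + 30738 = 30744)
P(H) = 101 - 4*√H (P(H) = -4*√H + 101 = 101 - 4*√H)
√(P(W) + q) = √((101 - 4*√91) + 30744) = √(30845 - 4*√91)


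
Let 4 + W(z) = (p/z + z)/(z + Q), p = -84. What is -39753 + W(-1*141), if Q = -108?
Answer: -465269572/11703 ≈ -39756.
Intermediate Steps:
W(z) = -4 + (z - 84/z)/(-108 + z) (W(z) = -4 + (-84/z + z)/(z - 108) = -4 + (z - 84/z)/(-108 + z))
-39753 + W(-1*141) = -39753 + 3*(-28 - (-1*141)² + 144*(-1*141))/(((-1*141))*(-108 - 1*141)) = -39753 + 3*(-28 - 1*(-141)² + 144*(-141))/(-141*(-108 - 141)) = -39753 + 3*(-1/141)*(-28 - 1*19881 - 20304)/(-249) = -39753 + 3*(-1/141)*(-1/249)*(-28 - 19881 - 20304) = -39753 + 3*(-1/141)*(-1/249)*(-40213) = -39753 - 40213/11703 = -465269572/11703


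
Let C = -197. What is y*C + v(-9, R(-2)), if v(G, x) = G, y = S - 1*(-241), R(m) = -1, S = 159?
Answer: -78809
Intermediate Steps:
y = 400 (y = 159 - 1*(-241) = 159 + 241 = 400)
y*C + v(-9, R(-2)) = 400*(-197) - 9 = -78800 - 9 = -78809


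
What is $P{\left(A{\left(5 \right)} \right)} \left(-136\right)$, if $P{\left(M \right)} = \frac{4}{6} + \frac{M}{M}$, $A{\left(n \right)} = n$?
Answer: $- \frac{680}{3} \approx -226.67$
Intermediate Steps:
$P{\left(M \right)} = \frac{5}{3}$ ($P{\left(M \right)} = 4 \cdot \frac{1}{6} + 1 = \frac{2}{3} + 1 = \frac{5}{3}$)
$P{\left(A{\left(5 \right)} \right)} \left(-136\right) = \frac{5}{3} \left(-136\right) = - \frac{680}{3}$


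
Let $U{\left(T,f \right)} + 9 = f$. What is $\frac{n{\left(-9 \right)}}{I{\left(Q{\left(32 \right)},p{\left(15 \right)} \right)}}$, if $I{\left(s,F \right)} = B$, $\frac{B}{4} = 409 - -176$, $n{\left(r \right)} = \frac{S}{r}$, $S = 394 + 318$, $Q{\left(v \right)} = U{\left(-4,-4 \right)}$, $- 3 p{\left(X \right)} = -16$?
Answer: $- \frac{178}{5265} \approx -0.033808$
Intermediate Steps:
$U{\left(T,f \right)} = -9 + f$
$p{\left(X \right)} = \frac{16}{3}$ ($p{\left(X \right)} = \left(- \frac{1}{3}\right) \left(-16\right) = \frac{16}{3}$)
$Q{\left(v \right)} = -13$ ($Q{\left(v \right)} = -9 - 4 = -13$)
$S = 712$
$n{\left(r \right)} = \frac{712}{r}$
$B = 2340$ ($B = 4 \left(409 - -176\right) = 4 \left(409 + 176\right) = 4 \cdot 585 = 2340$)
$I{\left(s,F \right)} = 2340$
$\frac{n{\left(-9 \right)}}{I{\left(Q{\left(32 \right)},p{\left(15 \right)} \right)}} = \frac{712 \frac{1}{-9}}{2340} = 712 \left(- \frac{1}{9}\right) \frac{1}{2340} = \left(- \frac{712}{9}\right) \frac{1}{2340} = - \frac{178}{5265}$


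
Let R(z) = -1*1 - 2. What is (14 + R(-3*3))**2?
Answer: 121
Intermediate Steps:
R(z) = -3 (R(z) = -1 - 2 = -3)
(14 + R(-3*3))**2 = (14 - 3)**2 = 11**2 = 121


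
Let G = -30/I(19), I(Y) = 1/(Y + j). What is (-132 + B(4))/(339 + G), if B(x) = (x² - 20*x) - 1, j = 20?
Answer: 197/831 ≈ 0.23706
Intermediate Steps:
I(Y) = 1/(20 + Y) (I(Y) = 1/(Y + 20) = 1/(20 + Y))
B(x) = -1 + x² - 20*x
G = -1170 (G = -30/(1/(20 + 19)) = -30/(1/39) = -30/1/39 = -30*39 = -1170)
(-132 + B(4))/(339 + G) = (-132 + (-1 + 4² - 20*4))/(339 - 1170) = (-132 + (-1 + 16 - 80))/(-831) = (-132 - 65)*(-1/831) = -197*(-1/831) = 197/831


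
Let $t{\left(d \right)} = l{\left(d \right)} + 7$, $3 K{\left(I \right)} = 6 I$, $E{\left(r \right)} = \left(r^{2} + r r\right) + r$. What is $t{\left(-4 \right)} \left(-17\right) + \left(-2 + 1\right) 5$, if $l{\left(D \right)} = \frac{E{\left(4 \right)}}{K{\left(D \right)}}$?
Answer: $- \frac{95}{2} \approx -47.5$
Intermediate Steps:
$E{\left(r \right)} = r + 2 r^{2}$ ($E{\left(r \right)} = \left(r^{2} + r^{2}\right) + r = 2 r^{2} + r = r + 2 r^{2}$)
$K{\left(I \right)} = 2 I$ ($K{\left(I \right)} = \frac{6 I}{3} = 2 I$)
$l{\left(D \right)} = \frac{18}{D}$ ($l{\left(D \right)} = \frac{4 \left(1 + 2 \cdot 4\right)}{2 D} = 4 \left(1 + 8\right) \frac{1}{2 D} = 4 \cdot 9 \frac{1}{2 D} = 36 \frac{1}{2 D} = \frac{18}{D}$)
$t{\left(d \right)} = 7 + \frac{18}{d}$ ($t{\left(d \right)} = \frac{18}{d} + 7 = 7 + \frac{18}{d}$)
$t{\left(-4 \right)} \left(-17\right) + \left(-2 + 1\right) 5 = \left(7 + \frac{18}{-4}\right) \left(-17\right) + \left(-2 + 1\right) 5 = \left(7 + 18 \left(- \frac{1}{4}\right)\right) \left(-17\right) - 5 = \left(7 - \frac{9}{2}\right) \left(-17\right) - 5 = \frac{5}{2} \left(-17\right) - 5 = - \frac{85}{2} - 5 = - \frac{95}{2}$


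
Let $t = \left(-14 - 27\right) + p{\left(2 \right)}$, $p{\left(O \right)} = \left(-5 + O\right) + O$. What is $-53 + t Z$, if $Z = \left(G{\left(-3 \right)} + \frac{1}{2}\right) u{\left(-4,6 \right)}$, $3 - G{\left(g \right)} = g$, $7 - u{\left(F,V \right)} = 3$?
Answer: $-1145$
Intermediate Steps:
$p{\left(O \right)} = -5 + 2 O$
$u{\left(F,V \right)} = 4$ ($u{\left(F,V \right)} = 7 - 3 = 4$)
$G{\left(g \right)} = 3 - g$
$t = -42$ ($t = \left(-14 - 27\right) + \left(-5 + 2 \cdot 2\right) = -41 + \left(-5 + 4\right) = -41 - 1 = -42$)
$Z = 26$ ($Z = \left(\left(3 - -3\right) + \frac{1}{2}\right) 4 = \left(\left(3 + 3\right) + \frac{1}{2}\right) 4 = \left(6 + \frac{1}{2}\right) 4 = \frac{13}{2} \cdot 4 = 26$)
$-53 + t Z = -53 - 1092 = -1145$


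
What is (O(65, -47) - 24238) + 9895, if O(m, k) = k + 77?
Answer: -14313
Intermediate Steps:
O(m, k) = 77 + k
(O(65, -47) - 24238) + 9895 = ((77 - 47) - 24238) + 9895 = (30 - 24238) + 9895 = -24208 + 9895 = -14313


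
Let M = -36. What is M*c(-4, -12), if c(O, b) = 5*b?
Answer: 2160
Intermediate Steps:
M*c(-4, -12) = -180*(-12) = -36*(-60) = 2160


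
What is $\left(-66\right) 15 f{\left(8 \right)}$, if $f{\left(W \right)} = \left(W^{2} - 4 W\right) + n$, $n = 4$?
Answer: $-35640$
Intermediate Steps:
$f{\left(W \right)} = 4 + W^{2} - 4 W$ ($f{\left(W \right)} = \left(W^{2} - 4 W\right) + 4 = 4 + W^{2} - 4 W$)
$\left(-66\right) 15 f{\left(8 \right)} = \left(-66\right) 15 \left(4 + 8^{2} - 32\right) = - 990 \left(4 + 64 - 32\right) = \left(-990\right) 36 = -35640$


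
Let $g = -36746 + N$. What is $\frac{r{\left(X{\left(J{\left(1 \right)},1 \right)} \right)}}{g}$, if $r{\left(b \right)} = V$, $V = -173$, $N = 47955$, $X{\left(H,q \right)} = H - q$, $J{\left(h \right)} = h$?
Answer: $- \frac{173}{11209} \approx -0.015434$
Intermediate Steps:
$r{\left(b \right)} = -173$
$g = 11209$ ($g = -36746 + 47955 = 11209$)
$\frac{r{\left(X{\left(J{\left(1 \right)},1 \right)} \right)}}{g} = - \frac{173}{11209}$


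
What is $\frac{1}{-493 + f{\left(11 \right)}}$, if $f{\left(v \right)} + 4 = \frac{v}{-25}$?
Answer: $- \frac{25}{12436} \approx -0.0020103$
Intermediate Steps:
$f{\left(v \right)} = -4 - \frac{v}{25}$ ($f{\left(v \right)} = -4 + \frac{v}{-25} = -4 + v \left(- \frac{1}{25}\right) = -4 - \frac{v}{25}$)
$\frac{1}{-493 + f{\left(11 \right)}} = \frac{1}{-493 - \frac{111}{25}} = \frac{1}{- \frac{12436}{25}} = - \frac{25}{12436}$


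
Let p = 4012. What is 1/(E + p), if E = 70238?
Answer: 1/74250 ≈ 1.3468e-5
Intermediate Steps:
1/(E + p) = 1/(70238 + 4012) = 1/74250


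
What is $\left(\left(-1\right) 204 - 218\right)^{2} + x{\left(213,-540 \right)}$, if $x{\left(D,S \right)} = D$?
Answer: $178297$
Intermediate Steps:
$\left(\left(-1\right) 204 - 218\right)^{2} + x{\left(213,-540 \right)} = \left(\left(-1\right) 204 - 218\right)^{2} + 213 = \left(-204 - 218\right)^{2} + 213 = \left(-422\right)^{2} + 213 = 178084 + 213 = 178297$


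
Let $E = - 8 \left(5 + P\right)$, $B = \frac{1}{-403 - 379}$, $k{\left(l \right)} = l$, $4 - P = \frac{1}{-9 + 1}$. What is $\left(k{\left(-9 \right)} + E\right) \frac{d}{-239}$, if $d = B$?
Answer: $- \frac{41}{93449} \approx -0.00043874$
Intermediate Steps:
$P = \frac{33}{8}$ ($P = 4 - \frac{1}{-9 + 1} = 4 - \frac{1}{-8} = 4 - - \frac{1}{8} = 4 + \frac{1}{8} = \frac{33}{8} \approx 4.125$)
$B = - \frac{1}{782}$ ($B = \frac{1}{-782} = - \frac{1}{782} \approx -0.0012788$)
$E = -73$ ($E = - 8 \left(5 + \frac{33}{8}\right) = \left(-8\right) \frac{73}{8} = -73$)
$d = - \frac{1}{782} \approx -0.0012788$
$\left(k{\left(-9 \right)} + E\right) \frac{d}{-239} = \left(-9 - 73\right) \left(- \frac{1}{782 \left(-239\right)}\right) = - 82 \left(\left(- \frac{1}{782}\right) \left(- \frac{1}{239}\right)\right) = \left(-82\right) \frac{1}{186898} = - \frac{41}{93449}$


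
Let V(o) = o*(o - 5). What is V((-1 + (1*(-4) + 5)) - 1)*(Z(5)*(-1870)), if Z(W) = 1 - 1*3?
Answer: 22440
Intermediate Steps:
V(o) = o*(-5 + o)
Z(W) = -2 (Z(W) = 1 - 3 = -2)
V((-1 + (1*(-4) + 5)) - 1)*(Z(5)*(-1870)) = (((-1 + (1*(-4) + 5)) - 1)*(-5 + ((-1 + (1*(-4) + 5)) - 1)))*(-2*(-1870)) = (((-1 + (-4 + 5)) - 1)*(-5 + ((-1 + (-4 + 5)) - 1)))*3740 = (((-1 + 1) - 1)*(-5 + ((-1 + 1) - 1)))*3740 = ((0 - 1)*(-5 + (0 - 1)))*3740 = -(-5 - 1)*3740 = -1*(-6)*3740 = 6*3740 = 22440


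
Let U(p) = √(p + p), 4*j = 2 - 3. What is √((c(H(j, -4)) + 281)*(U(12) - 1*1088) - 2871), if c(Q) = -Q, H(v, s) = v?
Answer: 3*√(-137276 + 250*√6)/2 ≈ 554.52*I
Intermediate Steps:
j = -¼ (j = (2 - 3)/4 = (¼)*(-1) = -¼ ≈ -0.25000)
U(p) = √2*√p (U(p) = √(2*p) = √2*√p)
√((c(H(j, -4)) + 281)*(U(12) - 1*1088) - 2871) = √((-1*(-¼) + 281)*(√2*√12 - 1*1088) - 2871) = √((¼ + 281)*(√2*(2*√3) - 1088) - 2871) = √(1125*(2*√6 - 1088)/4 - 2871) = √(1125*(-1088 + 2*√6)/4 - 2871) = √((-306000 + 1125*√6/2) - 2871) = √(-308871 + 1125*√6/2)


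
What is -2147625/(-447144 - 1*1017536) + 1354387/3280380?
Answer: 451438482433/240235348920 ≈ 1.8792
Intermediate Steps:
-2147625/(-447144 - 1*1017536) + 1354387/3280380 = -2147625/(-447144 - 1017536) + 1354387*(1/3280380) = -2147625/(-1464680) + 1354387/3280380 = -2147625*(-1/1464680) + 1354387/3280380 = 429525/292936 + 1354387/3280380 = 451438482433/240235348920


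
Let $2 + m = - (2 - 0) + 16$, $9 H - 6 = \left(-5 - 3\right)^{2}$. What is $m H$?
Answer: $\frac{280}{3} \approx 93.333$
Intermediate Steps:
$H = \frac{70}{9}$ ($H = \frac{2}{3} + \frac{\left(-5 - 3\right)^{2}}{9} = \frac{2}{3} + \frac{\left(-8\right)^{2}}{9} = \frac{2}{3} + \frac{1}{9} \cdot 64 = \frac{2}{3} + \frac{64}{9} = \frac{70}{9} \approx 7.7778$)
$m = 12$ ($m = -2 + \left(- (2 - 0) + 16\right) = -2 + \left(- (2 + 0) + 16\right) = -2 + \left(\left(-1\right) 2 + 16\right) = -2 + \left(-2 + 16\right) = -2 + 14 = 12$)
$m H = 12 \cdot \frac{70}{9} = \frac{280}{3}$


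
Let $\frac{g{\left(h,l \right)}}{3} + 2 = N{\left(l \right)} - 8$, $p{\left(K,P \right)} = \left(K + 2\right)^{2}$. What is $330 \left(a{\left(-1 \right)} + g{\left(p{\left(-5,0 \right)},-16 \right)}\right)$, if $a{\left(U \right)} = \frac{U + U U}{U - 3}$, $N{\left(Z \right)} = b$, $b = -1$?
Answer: $-10890$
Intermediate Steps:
$N{\left(Z \right)} = -1$
$p{\left(K,P \right)} = \left(2 + K\right)^{2}$
$a{\left(U \right)} = \frac{U + U^{2}}{-3 + U}$
$g{\left(h,l \right)} = -33$ ($g{\left(h,l \right)} = -6 + 3 \left(-1 - 8\right) = -6 + 3 \left(-9\right) = -6 - 27 = -33$)
$330 \left(a{\left(-1 \right)} + g{\left(p{\left(-5,0 \right)},-16 \right)}\right) = 330 \left(- \frac{1 - 1}{-3 - 1} - 33\right) = 330 \left(\left(-1\right) \frac{1}{-4} \cdot 0 - 33\right) = 330 \left(\left(-1\right) \left(- \frac{1}{4}\right) 0 - 33\right) = 330 \left(0 - 33\right) = 330 \left(-33\right) = -10890$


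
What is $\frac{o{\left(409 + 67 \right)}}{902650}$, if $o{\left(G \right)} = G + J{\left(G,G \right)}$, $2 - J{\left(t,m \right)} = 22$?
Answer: $\frac{228}{451325} \approx 0.00050518$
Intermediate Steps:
$J{\left(t,m \right)} = -20$ ($J{\left(t,m \right)} = 2 - 22 = -20$)
$o{\left(G \right)} = -20 + G$ ($o{\left(G \right)} = G - 20 = -20 + G$)
$\frac{o{\left(409 + 67 \right)}}{902650} = \frac{-20 + \left(409 + 67\right)}{902650} = \left(-20 + 476\right) \frac{1}{902650} = 456 \cdot \frac{1}{902650} = \frac{228}{451325}$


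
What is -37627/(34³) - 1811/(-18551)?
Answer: -626838933/729128504 ≈ -0.85971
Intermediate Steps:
-37627/(34³) - 1811/(-18551) = -37627/39304 - 1811*(-1/18551) = -37627*1/39304 + 1811/18551 = -37627/39304 + 1811/18551 = -626838933/729128504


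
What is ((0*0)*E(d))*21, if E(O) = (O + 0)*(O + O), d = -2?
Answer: 0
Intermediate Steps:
E(O) = 2*O**2 (E(O) = O*(2*O) = 2*O**2)
((0*0)*E(d))*21 = ((0*0)*(2*(-2)**2))*21 = (0*(2*4))*21 = (0*8)*21 = 0*21 = 0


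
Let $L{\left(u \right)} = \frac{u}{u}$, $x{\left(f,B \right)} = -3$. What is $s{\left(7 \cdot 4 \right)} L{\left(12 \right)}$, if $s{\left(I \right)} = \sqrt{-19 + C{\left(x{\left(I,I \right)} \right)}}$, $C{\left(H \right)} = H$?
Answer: $i \sqrt{22} \approx 4.6904 i$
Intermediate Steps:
$L{\left(u \right)} = 1$
$s{\left(I \right)} = i \sqrt{22}$ ($s{\left(I \right)} = \sqrt{-19 - 3} = \sqrt{-22} = i \sqrt{22}$)
$s{\left(7 \cdot 4 \right)} L{\left(12 \right)} = i \sqrt{22} \cdot 1 = i \sqrt{22}$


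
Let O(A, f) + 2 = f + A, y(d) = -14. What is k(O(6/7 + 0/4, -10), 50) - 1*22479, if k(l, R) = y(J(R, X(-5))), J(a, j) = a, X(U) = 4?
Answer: -22493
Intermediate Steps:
O(A, f) = -2 + A + f (O(A, f) = -2 + (f + A) = -2 + (A + f) = -2 + A + f)
k(l, R) = -14
k(O(6/7 + 0/4, -10), 50) - 1*22479 = -14 - 1*22479 = -14 - 22479 = -22493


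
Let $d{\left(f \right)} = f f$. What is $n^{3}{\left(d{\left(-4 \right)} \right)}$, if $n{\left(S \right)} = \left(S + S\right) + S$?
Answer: $110592$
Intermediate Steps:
$d{\left(f \right)} = f^{2}$
$n{\left(S \right)} = 3 S$ ($n{\left(S \right)} = 2 S + S = 3 S$)
$n^{3}{\left(d{\left(-4 \right)} \right)} = \left(3 \left(-4\right)^{2}\right)^{3} = \left(3 \cdot 16\right)^{3} = 48^{3} = 110592$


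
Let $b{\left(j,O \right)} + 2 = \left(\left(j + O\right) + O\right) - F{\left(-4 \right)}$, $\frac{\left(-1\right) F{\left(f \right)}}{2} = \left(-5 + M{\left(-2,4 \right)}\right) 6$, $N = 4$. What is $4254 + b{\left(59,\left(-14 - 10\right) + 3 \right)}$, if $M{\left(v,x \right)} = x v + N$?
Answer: $4161$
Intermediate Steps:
$M{\left(v,x \right)} = 4 + v x$ ($M{\left(v,x \right)} = x v + 4 = v x + 4 = 4 + v x$)
$F{\left(f \right)} = 108$ ($F{\left(f \right)} = - 2 \left(-5 + \left(4 - 8\right)\right) 6 = - 2 \left(-5 - 4\right) 6 = - 2 \left(\left(-9\right) 6\right) = \left(-2\right) \left(-54\right) = 108$)
$b{\left(j,O \right)} = -110 + j + 2 O$ ($b{\left(j,O \right)} = -2 - \left(108 - j - 2 O\right) = -2 + \left(-108 + j + 2 O\right) = -110 + j + 2 O$)
$4254 + b{\left(59,\left(-14 - 10\right) + 3 \right)} = 4254 + \left(-110 + 59 + 2 \left(\left(-14 - 10\right) + 3\right)\right) = 4254 + \left(-110 + 59 + 2 \left(-24 + 3\right)\right) = 4254 + \left(-110 + 59 + 2 \left(-21\right)\right) = 4254 - 93 = 4161$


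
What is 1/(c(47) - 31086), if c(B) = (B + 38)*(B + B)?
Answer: -1/23096 ≈ -4.3298e-5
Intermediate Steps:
c(B) = 2*B*(38 + B) (c(B) = (38 + B)*(2*B) = 2*B*(38 + B))
1/(c(47) - 31086) = 1/(2*47*(38 + 47) - 31086) = 1/(2*47*85 - 31086) = 1/(7990 - 31086) = 1/(-23096) = -1/23096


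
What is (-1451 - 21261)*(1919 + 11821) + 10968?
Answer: -312051912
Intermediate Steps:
(-1451 - 21261)*(1919 + 11821) + 10968 = -22712*13740 + 10968 = -312062880 + 10968 = -312051912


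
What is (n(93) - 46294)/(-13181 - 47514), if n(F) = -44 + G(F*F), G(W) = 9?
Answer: 46329/60695 ≈ 0.76331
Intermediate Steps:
n(F) = -35 (n(F) = -44 + 9 = -35)
(n(93) - 46294)/(-13181 - 47514) = (-35 - 46294)/(-13181 - 47514) = -46329/(-60695) = -46329*(-1/60695) = 46329/60695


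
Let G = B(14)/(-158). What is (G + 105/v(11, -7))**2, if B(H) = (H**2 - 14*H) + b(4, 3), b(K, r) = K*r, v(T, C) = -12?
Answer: 7778521/99856 ≈ 77.897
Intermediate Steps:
B(H) = 12 + H**2 - 14*H (B(H) = (H**2 - 14*H) + 4*3 = (H**2 - 14*H) + 12 = 12 + H**2 - 14*H)
G = -6/79 (G = (12 + 14**2 - 14*14)/(-158) = (12 + 196 - 196)*(-1/158) = 12*(-1/158) = -6/79 ≈ -0.075949)
(G + 105/v(11, -7))**2 = (-6/79 + 105/(-12))**2 = (-6/79 + 105*(-1/12))**2 = (-6/79 - 35/4)**2 = (-2789/316)**2 = 7778521/99856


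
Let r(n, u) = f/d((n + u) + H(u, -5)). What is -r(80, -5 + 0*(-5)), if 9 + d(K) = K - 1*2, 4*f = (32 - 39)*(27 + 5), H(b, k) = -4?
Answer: 14/15 ≈ 0.93333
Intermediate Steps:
f = -56 (f = ((32 - 39)*(27 + 5))/4 = (-7*32)/4 = (¼)*(-224) = -56)
d(K) = -11 + K (d(K) = -9 + (K - 1*2) = -9 + (K - 2) = -9 + (-2 + K) = -11 + K)
r(n, u) = -56/(-15 + n + u) (r(n, u) = -56/(-11 + ((n + u) - 4)) = -56/(-11 + (-4 + n + u)) = -56/(-15 + n + u))
-r(80, -5 + 0*(-5)) = -(-56)/(-15 + 80 + (-5 + 0*(-5))) = -(-56)/(-15 + 80 + (-5 + 0)) = -(-56)/(-15 + 80 - 5) = -(-56)/60 = -1*(-14/15) = 14/15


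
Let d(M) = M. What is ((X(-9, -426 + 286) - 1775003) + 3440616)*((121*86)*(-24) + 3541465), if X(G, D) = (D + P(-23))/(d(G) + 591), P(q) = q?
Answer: 3190950238213763/582 ≈ 5.4827e+12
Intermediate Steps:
X(G, D) = (-23 + D)/(591 + G) (X(G, D) = (D - 23)/(G + 591) = (-23 + D)/(591 + G))
((X(-9, -426 + 286) - 1775003) + 3440616)*((121*86)*(-24) + 3541465) = (((-23 + (-426 + 286))/(591 - 9) - 1775003) + 3440616)*((121*86)*(-24) + 3541465) = (((-23 - 140)/582 - 1775003) + 3440616)*(10406*(-24) + 3541465) = (((1/582)*(-163) - 1775003) + 3440616)*(-249744 + 3541465) = ((-163/582 - 1775003) + 3440616)*3291721 = (-1033051909/582 + 3440616)*3291721 = (969386603/582)*3291721 = 3190950238213763/582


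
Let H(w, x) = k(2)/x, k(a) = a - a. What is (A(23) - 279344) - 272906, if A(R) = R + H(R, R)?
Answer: -552227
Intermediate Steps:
k(a) = 0
H(w, x) = 0 (H(w, x) = 0/x = 0)
A(R) = R (A(R) = R + 0 = R)
(A(23) - 279344) - 272906 = (23 - 279344) - 272906 = -279321 - 272906 = -552227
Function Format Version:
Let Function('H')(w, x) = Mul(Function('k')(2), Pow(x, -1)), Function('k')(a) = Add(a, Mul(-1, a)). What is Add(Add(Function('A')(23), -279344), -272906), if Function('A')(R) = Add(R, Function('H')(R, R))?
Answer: -552227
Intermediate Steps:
Function('k')(a) = 0
Function('H')(w, x) = 0 (Function('H')(w, x) = Mul(0, Pow(x, -1)) = 0)
Function('A')(R) = R (Function('A')(R) = Add(R, 0) = R)
Add(Add(Function('A')(23), -279344), -272906) = Add(Add(23, -279344), -272906) = Add(-279321, -272906) = -552227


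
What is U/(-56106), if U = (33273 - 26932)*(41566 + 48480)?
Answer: -285490843/28053 ≈ -10177.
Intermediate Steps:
U = 570981686 (U = 6341*90046 = 570981686)
U/(-56106) = 570981686/(-56106) = 570981686*(-1/56106) = -285490843/28053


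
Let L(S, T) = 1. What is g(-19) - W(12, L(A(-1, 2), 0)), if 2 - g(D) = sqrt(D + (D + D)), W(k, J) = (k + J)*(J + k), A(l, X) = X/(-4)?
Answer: -167 - I*sqrt(57) ≈ -167.0 - 7.5498*I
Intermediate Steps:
A(l, X) = -X/4 (A(l, X) = X*(-1/4) = -X/4)
W(k, J) = (J + k)**2 (W(k, J) = (J + k)*(J + k) = (J + k)**2)
g(D) = 2 - sqrt(3)*sqrt(D) (g(D) = 2 - sqrt(D + (D + D)) = 2 - sqrt(D + 2*D) = 2 - sqrt(3*D) = 2 - sqrt(3)*sqrt(D))
g(-19) - W(12, L(A(-1, 2), 0)) = (2 - sqrt(3)*sqrt(-19)) - (1 + 12)**2 = (2 - sqrt(3)*I*sqrt(19)) - 1*13**2 = (2 - I*sqrt(57)) - 1*169 = (2 - I*sqrt(57)) - 169 = -167 - I*sqrt(57)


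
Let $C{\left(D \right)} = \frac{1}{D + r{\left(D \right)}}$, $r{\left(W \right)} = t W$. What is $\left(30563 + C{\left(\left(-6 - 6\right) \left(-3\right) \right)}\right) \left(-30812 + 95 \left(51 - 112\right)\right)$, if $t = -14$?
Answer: $- \frac{523607602181}{468} \approx -1.1188 \cdot 10^{9}$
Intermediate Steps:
$r{\left(W \right)} = - 14 W$
$C{\left(D \right)} = - \frac{1}{13 D}$ ($C{\left(D \right)} = \frac{1}{D - 14 D} = \frac{1}{\left(-13\right) D} = - \frac{1}{13 D}$)
$\left(30563 + C{\left(\left(-6 - 6\right) \left(-3\right) \right)}\right) \left(-30812 + 95 \left(51 - 112\right)\right) = \left(30563 - \frac{1}{13 \left(-6 - 6\right) \left(-3\right)}\right) \left(-30812 + 95 \left(51 - 112\right)\right) = \left(30563 - \frac{1}{13 \left(\left(-12\right) \left(-3\right)\right)}\right) \left(-30812 + 95 \left(-61\right)\right) = \left(30563 - \frac{1}{13 \cdot 36}\right) \left(-30812 - 5795\right) = \left(30563 - \frac{1}{468}\right) \left(-36607\right) = \frac{14303483}{468} \left(-36607\right) = - \frac{523607602181}{468}$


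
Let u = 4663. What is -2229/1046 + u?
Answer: 4875269/1046 ≈ 4660.9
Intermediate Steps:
-2229/1046 + u = -2229/1046 + 4663 = 4875269/1046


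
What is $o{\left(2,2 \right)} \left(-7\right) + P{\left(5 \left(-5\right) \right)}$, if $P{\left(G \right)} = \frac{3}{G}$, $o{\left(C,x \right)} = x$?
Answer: $- \frac{353}{25} \approx -14.12$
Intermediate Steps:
$o{\left(2,2 \right)} \left(-7\right) + P{\left(5 \left(-5\right) \right)} = 2 \left(-7\right) + \frac{3}{5 \left(-5\right)} = -14 + \frac{3}{-25} = -14 + 3 \left(- \frac{1}{25}\right) = -14 - \frac{3}{25} = - \frac{353}{25}$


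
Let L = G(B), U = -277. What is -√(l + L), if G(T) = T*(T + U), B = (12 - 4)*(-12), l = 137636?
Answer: -2*√43361 ≈ -416.47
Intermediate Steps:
B = -96 (B = 8*(-12) = -96)
G(T) = T*(-277 + T) (G(T) = T*(T - 277) = T*(-277 + T))
L = 35808 (L = -96*(-277 - 96) = -96*(-373) = 35808)
-√(l + L) = -√(137636 + 35808) = -√173444 = -2*√43361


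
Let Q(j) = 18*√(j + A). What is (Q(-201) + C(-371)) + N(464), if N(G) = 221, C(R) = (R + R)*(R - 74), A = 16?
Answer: 330411 + 18*I*√185 ≈ 3.3041e+5 + 244.83*I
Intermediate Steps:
C(R) = 2*R*(-74 + R) (C(R) = (2*R)*(-74 + R) = 2*R*(-74 + R))
Q(j) = 18*√(16 + j) (Q(j) = 18*√(j + 16) = 18*√(16 + j))
(Q(-201) + C(-371)) + N(464) = (18*√(16 - 201) + 2*(-371)*(-74 - 371)) + 221 = (18*√(-185) + 2*(-371)*(-445)) + 221 = (18*(I*√185) + 330190) + 221 = (18*I*√185 + 330190) + 221 = (330190 + 18*I*√185) + 221 = 330411 + 18*I*√185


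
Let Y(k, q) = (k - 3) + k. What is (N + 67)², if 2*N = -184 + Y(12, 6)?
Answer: 841/4 ≈ 210.25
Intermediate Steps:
Y(k, q) = -3 + 2*k (Y(k, q) = (-3 + k) + k = -3 + 2*k)
N = -163/2 (N = (-184 + (-3 + 2*12))/2 = (-184 + (-3 + 24))/2 = (-184 + 21)/2 = (½)*(-163) = -163/2 ≈ -81.500)
(N + 67)² = (-163/2 + 67)² = (-29/2)² = 841/4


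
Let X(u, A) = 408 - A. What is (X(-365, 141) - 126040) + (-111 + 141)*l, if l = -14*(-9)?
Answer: -121993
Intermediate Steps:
l = 126
(X(-365, 141) - 126040) + (-111 + 141)*l = ((408 - 1*141) - 126040) + (-111 + 141)*126 = ((408 - 141) - 126040) + 30*126 = (267 - 126040) + 3780 = -125773 + 3780 = -121993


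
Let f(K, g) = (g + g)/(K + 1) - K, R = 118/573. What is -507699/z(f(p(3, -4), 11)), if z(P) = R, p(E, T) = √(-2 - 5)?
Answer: -290911527/118 ≈ -2.4654e+6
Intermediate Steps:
p(E, T) = I*√7 (p(E, T) = √(-7) = I*√7)
R = 118/573 (R = 118*(1/573) = 118/573 ≈ 0.20593)
f(K, g) = -K + 2*g/(1 + K) (f(K, g) = (2*g)/(1 + K) - K = 2*g/(1 + K) - K = -K + 2*g/(1 + K))
z(P) = 118/573
-507699/z(f(p(3, -4), 11)) = -507699/118/573 = -507699*573/118 = -290911527/118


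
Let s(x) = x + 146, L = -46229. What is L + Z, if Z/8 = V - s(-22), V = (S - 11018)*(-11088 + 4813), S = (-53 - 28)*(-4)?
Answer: 536791579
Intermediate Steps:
s(x) = 146 + x
S = 324 (S = -81*(-4) = 324)
V = 67104850 (V = (324 - 11018)*(-11088 + 4813) = -10694*(-6275) = 67104850)
Z = 536837808 (Z = 8*(67104850 - (146 - 22)) = 8*(67104850 - 1*124) = 8*(67104850 - 124) = 8*67104726 = 536837808)
L + Z = -46229 + 536837808 = 536791579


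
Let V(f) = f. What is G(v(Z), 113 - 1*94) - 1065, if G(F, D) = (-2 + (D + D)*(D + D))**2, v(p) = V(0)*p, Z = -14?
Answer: 2078299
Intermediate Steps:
v(p) = 0 (v(p) = 0*p = 0)
G(F, D) = (-2 + 4*D**2)**2 (G(F, D) = (-2 + (2*D)*(2*D))**2 = (-2 + 4*D**2)**2)
G(v(Z), 113 - 1*94) - 1065 = 4*(-1 + 2*(113 - 1*94)**2)**2 - 1065 = 4*(-1 + 2*(113 - 94)**2)**2 - 1065 = 4*(-1 + 2*19**2)**2 - 1065 = 4*(-1 + 2*361)**2 - 1065 = 4*(-1 + 722)**2 - 1065 = 4*721**2 - 1065 = 4*519841 - 1065 = 2079364 - 1065 = 2078299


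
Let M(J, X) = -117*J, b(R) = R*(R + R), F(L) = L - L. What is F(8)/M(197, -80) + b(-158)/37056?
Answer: 6241/4632 ≈ 1.3474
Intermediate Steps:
F(L) = 0
b(R) = 2*R² (b(R) = R*(2*R) = 2*R²)
F(8)/M(197, -80) + b(-158)/37056 = 0/((-117*197)) + (2*(-158)²)/37056 = 0/(-23049) + (2*24964)*(1/37056) = 0*(-1/23049) + 49928*(1/37056) = 0 + 6241/4632 = 6241/4632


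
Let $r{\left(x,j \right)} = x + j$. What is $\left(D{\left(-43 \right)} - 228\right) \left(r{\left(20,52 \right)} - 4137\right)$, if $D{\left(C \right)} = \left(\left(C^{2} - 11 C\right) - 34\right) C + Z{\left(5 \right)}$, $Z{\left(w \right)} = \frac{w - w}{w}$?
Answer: $400857780$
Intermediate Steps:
$Z{\left(w \right)} = 0$ ($Z{\left(w \right)} = \frac{0}{w} = 0$)
$r{\left(x,j \right)} = j + x$
$D{\left(C \right)} = C \left(-34 + C^{2} - 11 C\right)$ ($D{\left(C \right)} = \left(\left(C^{2} - 11 C\right) - 34\right) C + 0 = \left(-34 + C^{2} - 11 C\right) C + 0 = C \left(-34 + C^{2} - 11 C\right) + 0 = C \left(-34 + C^{2} - 11 C\right)$)
$\left(D{\left(-43 \right)} - 228\right) \left(r{\left(20,52 \right)} - 4137\right) = \left(- 43 \left(-34 + \left(-43\right)^{2} - -473\right) - 228\right) \left(\left(52 + 20\right) - 4137\right) = \left(- 43 \left(-34 + 1849 + 473\right) - 228\right) \left(72 - 4137\right) = \left(\left(-43\right) 2288 - 228\right) \left(-4065\right) = \left(-98384 - 228\right) \left(-4065\right) = \left(-98612\right) \left(-4065\right) = 400857780$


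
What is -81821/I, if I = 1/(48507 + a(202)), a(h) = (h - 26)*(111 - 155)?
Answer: -3335269423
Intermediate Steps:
a(h) = 1144 - 44*h (a(h) = (-26 + h)*(-44) = 1144 - 44*h)
I = 1/40763 (I = 1/(48507 + (1144 - 44*202)) = 1/(48507 + (1144 - 8888)) = 1/(48507 - 7744) = 1/40763 ≈ 2.4532e-5)
-81821/I = -81821/1/40763 = -81821*40763 = -3335269423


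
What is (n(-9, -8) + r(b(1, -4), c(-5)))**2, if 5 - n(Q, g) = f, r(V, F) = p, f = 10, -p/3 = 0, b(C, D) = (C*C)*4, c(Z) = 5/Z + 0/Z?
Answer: 25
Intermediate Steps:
c(Z) = 5/Z (c(Z) = 5/Z + 0 = 5/Z)
b(C, D) = 4*C**2 (b(C, D) = C**2*4 = 4*C**2)
p = 0 (p = -3*0 = 0)
r(V, F) = 0
n(Q, g) = -5 (n(Q, g) = 5 - 1*10 = 5 - 10 = -5)
(n(-9, -8) + r(b(1, -4), c(-5)))**2 = (-5 + 0)**2 = (-5)**2 = 25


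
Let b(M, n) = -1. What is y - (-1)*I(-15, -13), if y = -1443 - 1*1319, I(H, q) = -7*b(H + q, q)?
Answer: -2755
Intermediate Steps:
I(H, q) = 7 (I(H, q) = -7*(-1) = 7)
y = -2762 (y = -1443 - 1319 = -2762)
y - (-1)*I(-15, -13) = -2762 - (-1)*7 = -2762 - 1*(-7) = -2762 + 7 = -2755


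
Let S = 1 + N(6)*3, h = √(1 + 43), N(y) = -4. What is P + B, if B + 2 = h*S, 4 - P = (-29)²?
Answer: -839 - 22*√11 ≈ -911.97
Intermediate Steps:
h = 2*√11 (h = √44 = 2*√11 ≈ 6.6332)
P = -837 (P = 4 - 1*(-29)² = 4 - 1*841 = 4 - 841 = -837)
S = -11 (S = 1 - 4*3 = 1 - 12 = -11)
B = -2 - 22*√11 (B = -2 + (2*√11)*(-11) = -2 - 22*√11 ≈ -74.966)
P + B = -837 + (-2 - 22*√11) = -839 - 22*√11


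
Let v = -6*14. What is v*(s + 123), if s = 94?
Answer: -18228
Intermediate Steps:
v = -84
v*(s + 123) = -84*(94 + 123) = -84*217 = -18228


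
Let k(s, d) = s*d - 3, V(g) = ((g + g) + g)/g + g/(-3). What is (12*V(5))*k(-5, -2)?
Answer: 112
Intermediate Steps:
V(g) = 3 - g/3 (V(g) = (2*g + g)/g + g*(-⅓) = (3*g)/g - g/3 = 3 - g/3)
k(s, d) = -3 + d*s (k(s, d) = d*s - 3 = -3 + d*s)
(12*V(5))*k(-5, -2) = (12*(3 - ⅓*5))*(-3 - 2*(-5)) = (12*(3 - 5/3))*(-3 + 10) = (12*(4/3))*7 = 16*7 = 112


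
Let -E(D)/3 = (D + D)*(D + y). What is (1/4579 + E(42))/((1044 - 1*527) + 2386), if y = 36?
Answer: -90004823/13292837 ≈ -6.7709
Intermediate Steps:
E(D) = -6*D*(36 + D) (E(D) = -3*(D + D)*(D + 36) = -3*2*D*(36 + D) = -6*D*(36 + D))
(1/4579 + E(42))/((1044 - 1*527) + 2386) = (1/4579 - 6*42*(36 + 42))/((1044 - 1*527) + 2386) = (1/4579 - 6*42*78)/((1044 - 527) + 2386) = (1/4579 - 19656)/(517 + 2386) = -90004823/4579/2903 = -90004823/4579*1/2903 = -90004823/13292837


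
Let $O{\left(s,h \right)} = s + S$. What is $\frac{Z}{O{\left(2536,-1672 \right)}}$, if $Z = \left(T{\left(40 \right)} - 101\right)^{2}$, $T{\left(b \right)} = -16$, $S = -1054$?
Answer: $\frac{351}{38} \approx 9.2368$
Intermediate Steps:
$O{\left(s,h \right)} = -1054 + s$ ($O{\left(s,h \right)} = s - 1054 = -1054 + s$)
$Z = 13689$ ($Z = \left(-16 - 101\right)^{2} = \left(-117\right)^{2} = 13689$)
$\frac{Z}{O{\left(2536,-1672 \right)}} = \frac{13689}{-1054 + 2536} = \frac{13689}{1482} = 13689 \cdot \frac{1}{1482} = \frac{351}{38}$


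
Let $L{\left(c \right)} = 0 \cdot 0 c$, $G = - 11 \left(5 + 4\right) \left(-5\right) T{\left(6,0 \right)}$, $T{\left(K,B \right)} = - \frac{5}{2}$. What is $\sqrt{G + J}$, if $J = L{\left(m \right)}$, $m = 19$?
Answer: $\frac{15 i \sqrt{22}}{2} \approx 35.178 i$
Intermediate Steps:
$T{\left(K,B \right)} = - \frac{5}{2}$ ($T{\left(K,B \right)} = \left(-5\right) \frac{1}{2} = - \frac{5}{2}$)
$G = - \frac{2475}{2}$ ($G = - 11 \left(5 + 4\right) \left(-5\right) \left(- \frac{5}{2}\right) = - 11 \cdot 9 \left(-5\right) \left(- \frac{5}{2}\right) = \left(-11\right) \left(-45\right) \left(- \frac{5}{2}\right) = 495 \left(- \frac{5}{2}\right) = - \frac{2475}{2} \approx -1237.5$)
$L{\left(c \right)} = 0$ ($L{\left(c \right)} = 0 c = 0$)
$J = 0$
$\sqrt{G + J} = \sqrt{- \frac{2475}{2} + 0} = \sqrt{- \frac{2475}{2}} = \frac{15 i \sqrt{22}}{2}$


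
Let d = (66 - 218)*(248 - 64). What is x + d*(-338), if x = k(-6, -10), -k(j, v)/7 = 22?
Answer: 9453030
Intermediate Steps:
k(j, v) = -154 (k(j, v) = -7*22 = -154)
x = -154
d = -27968 (d = -152*184 = -27968)
x + d*(-338) = -154 - 27968*(-338) = -154 + 9453184 = 9453030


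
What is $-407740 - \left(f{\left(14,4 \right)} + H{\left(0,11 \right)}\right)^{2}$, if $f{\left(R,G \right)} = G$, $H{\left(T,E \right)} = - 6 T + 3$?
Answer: $-407789$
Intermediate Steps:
$H{\left(T,E \right)} = 3 - 6 T$
$-407740 - \left(f{\left(14,4 \right)} + H{\left(0,11 \right)}\right)^{2} = -407740 - \left(4 + \left(3 - 0\right)\right)^{2} = -407740 - \left(4 + \left(3 + 0\right)\right)^{2} = -407740 - \left(4 + 3\right)^{2} = -407740 - 7^{2} = -407740 - 49 = -407789$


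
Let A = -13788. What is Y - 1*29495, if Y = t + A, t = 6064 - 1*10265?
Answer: -47484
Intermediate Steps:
t = -4201 (t = 6064 - 10265 = -4201)
Y = -17989 (Y = -4201 - 13788 = -17989)
Y - 1*29495 = -17989 - 1*29495 = -17989 - 29495 = -47484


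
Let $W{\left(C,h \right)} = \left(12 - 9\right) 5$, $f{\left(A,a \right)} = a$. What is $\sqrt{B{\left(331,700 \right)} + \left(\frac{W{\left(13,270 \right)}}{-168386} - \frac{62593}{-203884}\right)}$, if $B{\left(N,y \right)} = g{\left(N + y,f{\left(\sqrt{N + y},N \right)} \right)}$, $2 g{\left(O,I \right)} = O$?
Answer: $\frac{\sqrt{37996660477182969995915}}{8582802806} \approx 22.711$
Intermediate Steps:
$g{\left(O,I \right)} = \frac{O}{2}$
$B{\left(N,y \right)} = \frac{N}{2} + \frac{y}{2}$ ($B{\left(N,y \right)} = \frac{N + y}{2} = \frac{N}{2} + \frac{y}{2}$)
$W{\left(C,h \right)} = 15$ ($W{\left(C,h \right)} = 3 \cdot 5 = 15$)
$\sqrt{B{\left(331,700 \right)} + \left(\frac{W{\left(13,270 \right)}}{-168386} - \frac{62593}{-203884}\right)} = \sqrt{\left(\frac{1}{2} \cdot 331 + \frac{1}{2} \cdot 700\right) + \left(\frac{15}{-168386} - \frac{62593}{-203884}\right)} = \sqrt{\left(\frac{331}{2} + 350\right) + \left(15 \left(- \frac{1}{168386}\right) - - \frac{62593}{203884}\right)} = \sqrt{\frac{1031}{2} + \left(- \frac{15}{168386} + \frac{62593}{203884}\right)} = \sqrt{\frac{1031}{2} + \frac{5268363319}{17165605612}} = \sqrt{\frac{8854138056305}{17165605612}} = \frac{\sqrt{37996660477182969995915}}{8582802806}$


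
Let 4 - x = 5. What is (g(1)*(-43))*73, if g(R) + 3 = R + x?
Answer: 9417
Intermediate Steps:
x = -1 (x = 4 - 1*5 = 4 - 5 = -1)
g(R) = -4 + R (g(R) = -3 + (R - 1) = -3 + (-1 + R) = -4 + R)
(g(1)*(-43))*73 = ((-4 + 1)*(-43))*73 = -3*(-43)*73 = 129*73 = 9417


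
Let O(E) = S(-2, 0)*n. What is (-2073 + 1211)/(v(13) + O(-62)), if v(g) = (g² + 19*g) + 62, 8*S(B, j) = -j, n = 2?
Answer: -431/239 ≈ -1.8033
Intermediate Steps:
S(B, j) = -j/8 (S(B, j) = (-j)/8 = -j/8)
O(E) = 0 (O(E) = -⅛*0*2 = 0*2 = 0)
v(g) = 62 + g² + 19*g
(-2073 + 1211)/(v(13) + O(-62)) = (-2073 + 1211)/((62 + 13² + 19*13) + 0) = -862/((62 + 169 + 247) + 0) = -862/(478 + 0) = -862/478 = -862*1/478 = -431/239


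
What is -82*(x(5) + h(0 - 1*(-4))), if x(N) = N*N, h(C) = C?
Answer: -2378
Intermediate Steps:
x(N) = N**2
-82*(x(5) + h(0 - 1*(-4))) = -82*(5**2 + (0 - 1*(-4))) = -82*(25 + (0 + 4)) = -82*(25 + 4) = -82*29 = -2378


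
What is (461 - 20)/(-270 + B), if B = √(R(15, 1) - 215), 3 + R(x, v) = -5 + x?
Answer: -1215/746 - 9*I*√13/373 ≈ -1.6287 - 0.086997*I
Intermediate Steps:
R(x, v) = -8 + x (R(x, v) = -3 + (-5 + x) = -8 + x)
B = 4*I*√13 (B = √((-8 + 15) - 215) = √(7 - 215) = √(-208) = 4*I*√13 ≈ 14.422*I)
(461 - 20)/(-270 + B) = (461 - 20)/(-270 + 4*I*√13) = 441/(-270 + 4*I*√13)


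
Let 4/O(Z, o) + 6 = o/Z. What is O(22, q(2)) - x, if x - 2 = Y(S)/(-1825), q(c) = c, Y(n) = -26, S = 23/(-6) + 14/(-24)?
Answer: -63848/23725 ≈ -2.6912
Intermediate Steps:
S = -53/12 (S = 23*(-⅙) + 14*(-1/24) = -23/6 - 7/12 = -53/12 ≈ -4.4167)
x = 3676/1825 (x = 2 - 26/(-1825) = 2 - 26*(-1/1825) = 2 + 26/1825 = 3676/1825 ≈ 2.0142)
O(Z, o) = 4/(-6 + o/Z)
O(22, q(2)) - x = 4*22/(2 - 6*22) - 1*3676/1825 = 4*22/(2 - 132) - 3676/1825 = 4*22/(-130) - 3676/1825 = 4*22*(-1/130) - 3676/1825 = -44/65 - 3676/1825 = -63848/23725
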